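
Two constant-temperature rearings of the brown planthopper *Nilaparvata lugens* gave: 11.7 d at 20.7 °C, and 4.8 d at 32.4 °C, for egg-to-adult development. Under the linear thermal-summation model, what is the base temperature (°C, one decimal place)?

12.6 °C

Under the model K = D·(T − T_b), so D₁·(T₁ − T_b) = D₂·(T₂ − T_b).
11.7·(20.7 − T_b) = 4.8·(32.4 − T_b)
T_b = (11.7·20.7 − 4.8·32.4) / (11.7 − 4.8) = 86.67 / 6.9 = 12.561 °C ≈ 12.6 °C.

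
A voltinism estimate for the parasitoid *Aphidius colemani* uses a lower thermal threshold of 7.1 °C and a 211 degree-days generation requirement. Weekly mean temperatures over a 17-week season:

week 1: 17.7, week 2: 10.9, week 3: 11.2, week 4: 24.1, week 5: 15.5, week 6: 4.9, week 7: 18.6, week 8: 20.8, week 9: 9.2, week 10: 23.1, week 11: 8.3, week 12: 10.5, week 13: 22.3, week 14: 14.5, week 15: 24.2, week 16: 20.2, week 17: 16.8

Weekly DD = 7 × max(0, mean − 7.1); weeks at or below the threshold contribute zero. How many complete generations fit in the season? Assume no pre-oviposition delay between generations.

5 generations

Weekly DD (7 × max(0, T̄ − 7.1)): 74.2, 26.6, 28.7, 119.0, 58.8, 0.0, 80.5, 95.9, 14.7, 112.0, 8.4, 23.8, 106.4, 51.8, 119.7, 91.7, 67.9.
Season total = 1080.1 DD.
Complete generations = ⌊1080.1 / 211⌋ = 5.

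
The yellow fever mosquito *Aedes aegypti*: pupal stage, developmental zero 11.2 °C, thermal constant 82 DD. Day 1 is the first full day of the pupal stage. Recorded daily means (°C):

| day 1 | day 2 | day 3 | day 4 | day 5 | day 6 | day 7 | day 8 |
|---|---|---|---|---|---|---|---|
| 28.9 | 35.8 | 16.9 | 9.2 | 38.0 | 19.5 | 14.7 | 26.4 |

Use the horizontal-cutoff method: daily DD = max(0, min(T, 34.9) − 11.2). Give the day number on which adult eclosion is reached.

Daily DD above 11.2 °C (capped at 23.7): 17.7, 23.7, 5.7, 0.0, 23.7, 8.3, 3.5, 15.2.
Cumulative: 17.7, 41.4, 47.1, 47.1, 70.8, 79.1, 82.6, 97.8.
The total first reaches 82 DD on day 7.

day 7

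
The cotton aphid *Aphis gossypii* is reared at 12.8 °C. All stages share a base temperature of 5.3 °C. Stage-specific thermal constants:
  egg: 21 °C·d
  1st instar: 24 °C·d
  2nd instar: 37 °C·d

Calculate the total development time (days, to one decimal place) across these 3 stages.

Daily accumulation at 12.8 °C = 12.8 − 5.3 = 7.5 DD/day.
Total K = 21 + 24 + 37 = 82 DD.
Total duration = 82 / 7.5 = 10.933 ≈ 10.9 days.

10.9 days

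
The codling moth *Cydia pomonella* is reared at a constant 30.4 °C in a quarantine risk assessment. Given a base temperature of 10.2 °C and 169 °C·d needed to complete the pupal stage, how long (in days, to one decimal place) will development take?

8.4 days

Daily accumulation = 30.4 − 10.2 = 20.2 DD/day.
Duration = 169 / 20.2 = 8.366 ≈ 8.4 days.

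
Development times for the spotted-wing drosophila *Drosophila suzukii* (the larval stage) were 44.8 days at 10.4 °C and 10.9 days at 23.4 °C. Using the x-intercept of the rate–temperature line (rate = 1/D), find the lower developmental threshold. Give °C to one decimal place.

Linear rate model ⇒ the product D·(T − T_b) is constant across temperatures.
44.8·(10.4 − T_b) = 10.9·(23.4 − T_b)
T_b = (44.8·10.4 − 10.9·23.4) / (44.8 − 10.9) = 210.86 / 33.9 = 6.220 °C ≈ 6.2 °C.

6.2 °C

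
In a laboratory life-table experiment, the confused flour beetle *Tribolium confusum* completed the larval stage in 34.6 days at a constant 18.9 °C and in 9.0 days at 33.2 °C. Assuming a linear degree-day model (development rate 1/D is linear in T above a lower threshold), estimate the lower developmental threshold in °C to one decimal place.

Linear rate model ⇒ the product D·(T − T_b) is constant across temperatures.
34.6·(18.9 − T_b) = 9.0·(33.2 − T_b)
T_b = (34.6·18.9 − 9.0·33.2) / (34.6 − 9.0) = 355.14 / 25.6 = 13.873 °C ≈ 13.9 °C.

13.9 °C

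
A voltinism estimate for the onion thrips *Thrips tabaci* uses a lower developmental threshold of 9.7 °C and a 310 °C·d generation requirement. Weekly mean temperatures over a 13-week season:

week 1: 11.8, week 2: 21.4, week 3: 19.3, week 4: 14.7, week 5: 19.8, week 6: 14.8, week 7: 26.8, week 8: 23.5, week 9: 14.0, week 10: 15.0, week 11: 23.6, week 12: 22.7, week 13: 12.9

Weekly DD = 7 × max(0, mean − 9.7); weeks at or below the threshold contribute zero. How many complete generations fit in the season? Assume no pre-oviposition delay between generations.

2 generations

Weekly DD (7 × max(0, T̄ − 9.7)): 14.7, 81.9, 67.2, 35.0, 70.7, 35.7, 119.7, 96.6, 30.1, 37.1, 97.3, 91.0, 22.4.
Season total = 799.4 DD.
Complete generations = ⌊799.4 / 310⌋ = 2.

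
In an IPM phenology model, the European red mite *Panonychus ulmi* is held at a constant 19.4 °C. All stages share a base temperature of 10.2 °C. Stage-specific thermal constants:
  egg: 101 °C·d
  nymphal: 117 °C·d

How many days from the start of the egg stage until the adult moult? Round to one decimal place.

Daily accumulation at 19.4 °C = 19.4 − 10.2 = 9.2 DD/day.
Total K = 101 + 117 = 218 DD.
Total duration = 218 / 9.2 = 23.696 ≈ 23.7 days.

23.7 days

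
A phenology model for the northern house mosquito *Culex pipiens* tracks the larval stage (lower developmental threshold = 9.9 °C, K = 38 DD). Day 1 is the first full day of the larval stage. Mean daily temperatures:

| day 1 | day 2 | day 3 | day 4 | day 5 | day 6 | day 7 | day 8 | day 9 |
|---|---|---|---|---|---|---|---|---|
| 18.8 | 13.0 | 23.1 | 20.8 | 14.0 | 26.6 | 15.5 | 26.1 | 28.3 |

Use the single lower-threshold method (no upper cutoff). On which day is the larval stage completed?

Daily DD above 9.9 °C: 8.9, 3.1, 13.2, 10.9, 4.1, 16.7, 5.6, 16.2, 18.4.
Cumulative: 8.9, 12.0, 25.2, 36.1, 40.2, 56.9, 62.5, 78.7, 97.1.
The total first reaches 38 DD on day 5.

day 5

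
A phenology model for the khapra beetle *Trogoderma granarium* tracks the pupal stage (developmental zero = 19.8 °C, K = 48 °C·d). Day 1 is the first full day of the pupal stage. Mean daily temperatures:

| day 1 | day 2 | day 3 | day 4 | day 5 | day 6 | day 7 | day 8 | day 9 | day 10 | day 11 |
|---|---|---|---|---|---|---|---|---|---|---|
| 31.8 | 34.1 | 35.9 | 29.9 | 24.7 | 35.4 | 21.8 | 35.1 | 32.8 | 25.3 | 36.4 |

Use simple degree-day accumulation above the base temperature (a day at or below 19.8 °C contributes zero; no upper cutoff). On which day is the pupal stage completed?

day 4

Daily DD above 19.8 °C: 12.0, 14.3, 16.1, 10.1, 4.9, 15.6, 2.0, 15.3, 13.0, 5.5, 16.6.
Cumulative: 12.0, 26.3, 42.4, 52.5, 57.4, 73.0, 75.0, 90.3, 103.3, 108.8, 125.4.
The total first reaches 48 DD on day 4.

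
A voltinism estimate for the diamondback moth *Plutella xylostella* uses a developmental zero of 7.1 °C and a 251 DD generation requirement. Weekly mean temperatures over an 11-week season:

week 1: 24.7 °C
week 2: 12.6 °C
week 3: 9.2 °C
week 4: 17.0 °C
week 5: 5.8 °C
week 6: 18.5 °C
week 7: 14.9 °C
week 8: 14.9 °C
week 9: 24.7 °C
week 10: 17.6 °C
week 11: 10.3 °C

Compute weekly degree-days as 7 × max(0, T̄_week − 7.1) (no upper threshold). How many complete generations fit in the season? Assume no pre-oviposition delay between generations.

2 generations

Weekly DD (7 × max(0, T̄ − 7.1)): 123.2, 38.5, 14.7, 69.3, 0.0, 79.8, 54.6, 54.6, 123.2, 73.5, 22.4.
Season total = 653.8 DD.
Complete generations = ⌊653.8 / 251⌋ = 2.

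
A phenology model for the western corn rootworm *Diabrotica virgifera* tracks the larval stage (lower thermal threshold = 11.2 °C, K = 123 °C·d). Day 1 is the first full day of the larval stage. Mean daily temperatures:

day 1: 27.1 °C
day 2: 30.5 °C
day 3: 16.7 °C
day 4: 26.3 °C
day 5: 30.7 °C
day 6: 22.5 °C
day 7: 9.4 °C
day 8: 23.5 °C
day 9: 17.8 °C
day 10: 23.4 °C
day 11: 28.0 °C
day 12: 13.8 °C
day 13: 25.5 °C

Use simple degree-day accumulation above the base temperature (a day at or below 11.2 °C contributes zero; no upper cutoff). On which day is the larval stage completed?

day 11

Daily DD above 11.2 °C: 15.9, 19.3, 5.5, 15.1, 19.5, 11.3, 0.0, 12.3, 6.6, 12.2, 16.8, 2.6, 14.3.
Cumulative: 15.9, 35.2, 40.7, 55.8, 75.3, 86.6, 86.6, 98.9, 105.5, 117.7, 134.5, 137.1, 151.4.
The total first reaches 123 DD on day 11.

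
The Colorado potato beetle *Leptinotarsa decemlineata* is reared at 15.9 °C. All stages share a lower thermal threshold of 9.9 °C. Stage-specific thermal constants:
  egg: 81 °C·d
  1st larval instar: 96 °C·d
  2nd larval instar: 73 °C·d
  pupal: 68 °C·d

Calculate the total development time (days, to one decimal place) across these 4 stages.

Daily accumulation at 15.9 °C = 15.9 − 9.9 = 6.0 DD/day.
Total K = 81 + 96 + 73 + 68 = 318 DD.
Total duration = 318 / 6.0 = 53.000 ≈ 53.0 days.

53.0 days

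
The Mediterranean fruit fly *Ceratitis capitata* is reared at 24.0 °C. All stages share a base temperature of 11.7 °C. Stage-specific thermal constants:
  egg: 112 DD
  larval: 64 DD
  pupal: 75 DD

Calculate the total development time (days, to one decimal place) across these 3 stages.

Daily accumulation at 24.0 °C = 24.0 − 11.7 = 12.3 DD/day.
Total K = 112 + 64 + 75 = 251 DD.
Total duration = 251 / 12.3 = 20.407 ≈ 20.4 days.

20.4 days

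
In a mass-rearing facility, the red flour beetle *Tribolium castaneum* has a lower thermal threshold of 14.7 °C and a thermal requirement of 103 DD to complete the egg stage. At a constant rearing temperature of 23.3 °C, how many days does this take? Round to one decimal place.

Daily accumulation = 23.3 − 14.7 = 8.6 DD/day.
Duration = 103 / 8.6 = 11.977 ≈ 12.0 days.

12.0 days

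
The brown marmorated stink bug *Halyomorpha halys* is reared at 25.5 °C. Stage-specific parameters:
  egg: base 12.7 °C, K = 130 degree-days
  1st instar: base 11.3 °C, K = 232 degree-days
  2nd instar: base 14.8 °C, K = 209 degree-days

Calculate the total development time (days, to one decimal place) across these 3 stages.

46.0 days

egg: 130 / (25.5 − 12.7) = 130 / 12.8 = 10.156 d.
1st instar: 232 / (25.5 − 11.3) = 232 / 14.2 = 16.338 d.
2nd instar: 209 / (25.5 − 14.8) = 209 / 10.7 = 19.533 d.
Sum = 46.027 ≈ 46.0 days.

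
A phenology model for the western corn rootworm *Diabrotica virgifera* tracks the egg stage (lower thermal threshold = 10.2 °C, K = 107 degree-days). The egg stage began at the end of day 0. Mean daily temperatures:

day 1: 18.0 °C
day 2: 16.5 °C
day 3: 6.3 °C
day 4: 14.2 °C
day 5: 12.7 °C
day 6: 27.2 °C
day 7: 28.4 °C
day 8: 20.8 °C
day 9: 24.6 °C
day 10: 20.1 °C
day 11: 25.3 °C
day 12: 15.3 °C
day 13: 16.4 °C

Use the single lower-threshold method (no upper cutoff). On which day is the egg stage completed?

Daily DD above 10.2 °C: 7.8, 6.3, 0.0, 4.0, 2.5, 17.0, 18.2, 10.6, 14.4, 9.9, 15.1, 5.1, 6.2.
Cumulative: 7.8, 14.1, 14.1, 18.1, 20.6, 37.6, 55.8, 66.4, 80.8, 90.7, 105.8, 110.9, 117.1.
The total first reaches 107 DD on day 12.

day 12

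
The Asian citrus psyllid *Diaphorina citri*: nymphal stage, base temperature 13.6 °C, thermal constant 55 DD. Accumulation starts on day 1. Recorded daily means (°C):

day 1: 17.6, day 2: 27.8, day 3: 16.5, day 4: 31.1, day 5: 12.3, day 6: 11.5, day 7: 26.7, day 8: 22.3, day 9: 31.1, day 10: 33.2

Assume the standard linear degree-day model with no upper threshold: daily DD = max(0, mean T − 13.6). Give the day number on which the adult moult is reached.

Daily DD above 13.6 °C: 4.0, 14.2, 2.9, 17.5, 0.0, 0.0, 13.1, 8.7, 17.5, 19.6.
Cumulative: 4.0, 18.2, 21.1, 38.6, 38.6, 38.6, 51.7, 60.4, 77.9, 97.5.
The total first reaches 55 DD on day 8.

day 8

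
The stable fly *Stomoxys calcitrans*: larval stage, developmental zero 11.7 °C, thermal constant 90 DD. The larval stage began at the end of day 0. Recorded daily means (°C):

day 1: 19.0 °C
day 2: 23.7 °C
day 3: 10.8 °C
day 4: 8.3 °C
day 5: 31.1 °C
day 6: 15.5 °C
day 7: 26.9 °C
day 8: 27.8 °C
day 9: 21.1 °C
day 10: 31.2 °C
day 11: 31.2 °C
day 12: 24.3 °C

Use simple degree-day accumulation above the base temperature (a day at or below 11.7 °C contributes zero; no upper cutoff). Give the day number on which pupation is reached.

Daily DD above 11.7 °C: 7.3, 12.0, 0.0, 0.0, 19.4, 3.8, 15.2, 16.1, 9.4, 19.5, 19.5, 12.6.
Cumulative: 7.3, 19.3, 19.3, 19.3, 38.7, 42.5, 57.7, 73.8, 83.2, 102.7, 122.2, 134.8.
The total first reaches 90 DD on day 10.

day 10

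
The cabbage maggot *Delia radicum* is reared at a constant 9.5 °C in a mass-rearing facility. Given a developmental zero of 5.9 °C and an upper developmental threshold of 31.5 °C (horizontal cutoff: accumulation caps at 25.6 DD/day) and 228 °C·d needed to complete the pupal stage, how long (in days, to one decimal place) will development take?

63.3 days

Daily accumulation = 9.5 − 5.9 = 3.6 DD/day.
Duration = 228 / 3.6 = 63.333 ≈ 63.3 days.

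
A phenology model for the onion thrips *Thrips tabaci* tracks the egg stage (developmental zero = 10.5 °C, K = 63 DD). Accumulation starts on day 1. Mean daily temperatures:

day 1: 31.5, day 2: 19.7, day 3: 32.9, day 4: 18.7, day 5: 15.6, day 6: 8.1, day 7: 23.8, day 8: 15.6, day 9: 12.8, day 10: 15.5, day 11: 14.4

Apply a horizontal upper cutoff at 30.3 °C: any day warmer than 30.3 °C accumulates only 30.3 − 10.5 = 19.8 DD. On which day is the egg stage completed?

Daily DD above 10.5 °C (capped at 19.8): 19.8, 9.2, 19.8, 8.2, 5.1, 0.0, 13.3, 5.1, 2.3, 5.0, 3.9.
Cumulative: 19.8, 29.0, 48.8, 57.0, 62.1, 62.1, 75.4, 80.5, 82.8, 87.8, 91.7.
The total first reaches 63 DD on day 7.

day 7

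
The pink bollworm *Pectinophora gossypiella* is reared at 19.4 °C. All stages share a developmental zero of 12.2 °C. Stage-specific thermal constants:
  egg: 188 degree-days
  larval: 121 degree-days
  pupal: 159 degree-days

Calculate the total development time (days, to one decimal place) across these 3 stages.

65.0 days

Daily accumulation at 19.4 °C = 19.4 − 12.2 = 7.2 DD/day.
Total K = 188 + 121 + 159 = 468 DD.
Total duration = 468 / 7.2 = 65.000 ≈ 65.0 days.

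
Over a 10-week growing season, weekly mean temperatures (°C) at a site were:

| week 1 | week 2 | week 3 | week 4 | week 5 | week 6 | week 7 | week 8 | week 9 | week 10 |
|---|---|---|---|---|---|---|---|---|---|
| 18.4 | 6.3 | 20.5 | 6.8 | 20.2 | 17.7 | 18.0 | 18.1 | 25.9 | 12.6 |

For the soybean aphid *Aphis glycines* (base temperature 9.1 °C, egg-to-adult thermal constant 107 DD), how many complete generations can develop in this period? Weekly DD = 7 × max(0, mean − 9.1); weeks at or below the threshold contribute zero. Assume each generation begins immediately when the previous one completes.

Weekly DD (7 × max(0, T̄ − 9.1)): 65.1, 0.0, 79.8, 0.0, 77.7, 60.2, 62.3, 63.0, 117.6, 24.5.
Season total = 550.2 DD.
Complete generations = ⌊550.2 / 107⌋ = 5.

5 generations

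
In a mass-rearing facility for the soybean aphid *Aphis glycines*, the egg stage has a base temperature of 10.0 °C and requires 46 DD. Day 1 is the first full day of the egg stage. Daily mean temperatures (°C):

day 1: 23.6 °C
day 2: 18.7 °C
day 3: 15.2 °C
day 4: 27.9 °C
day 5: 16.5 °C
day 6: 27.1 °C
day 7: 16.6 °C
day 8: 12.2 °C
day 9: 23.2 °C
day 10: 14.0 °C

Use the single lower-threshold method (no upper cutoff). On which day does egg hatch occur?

day 5

Daily DD above 10.0 °C: 13.6, 8.7, 5.2, 17.9, 6.5, 17.1, 6.6, 2.2, 13.2, 4.0.
Cumulative: 13.6, 22.3, 27.5, 45.4, 51.9, 69.0, 75.6, 77.8, 91.0, 95.0.
The total first reaches 46 DD on day 5.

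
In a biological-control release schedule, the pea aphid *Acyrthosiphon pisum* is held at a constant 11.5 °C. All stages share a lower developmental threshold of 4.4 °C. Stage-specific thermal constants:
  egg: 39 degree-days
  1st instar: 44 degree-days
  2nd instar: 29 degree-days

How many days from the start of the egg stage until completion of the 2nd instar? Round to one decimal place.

15.8 days

Daily accumulation at 11.5 °C = 11.5 − 4.4 = 7.1 DD/day.
Total K = 39 + 44 + 29 = 112 DD.
Total duration = 112 / 7.1 = 15.775 ≈ 15.8 days.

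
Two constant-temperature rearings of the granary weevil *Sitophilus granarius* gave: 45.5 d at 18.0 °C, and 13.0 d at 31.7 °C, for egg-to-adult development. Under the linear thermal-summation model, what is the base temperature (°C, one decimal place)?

12.5 °C

Under the model K = D·(T − T_b), so D₁·(T₁ − T_b) = D₂·(T₂ − T_b).
45.5·(18.0 − T_b) = 13.0·(31.7 − T_b)
T_b = (45.5·18.0 − 13.0·31.7) / (45.5 − 13.0) = 406.90 / 32.5 = 12.520 °C ≈ 12.5 °C.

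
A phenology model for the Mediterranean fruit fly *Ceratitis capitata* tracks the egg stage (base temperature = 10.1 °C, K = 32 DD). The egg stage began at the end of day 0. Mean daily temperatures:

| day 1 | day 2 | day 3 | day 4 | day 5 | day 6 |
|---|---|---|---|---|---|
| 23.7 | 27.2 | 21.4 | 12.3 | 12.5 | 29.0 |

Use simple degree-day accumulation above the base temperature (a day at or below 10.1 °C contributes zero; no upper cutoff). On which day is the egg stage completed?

Daily DD above 10.1 °C: 13.6, 17.1, 11.3, 2.2, 2.4, 18.9.
Cumulative: 13.6, 30.7, 42.0, 44.2, 46.6, 65.5.
The total first reaches 32 DD on day 3.

day 3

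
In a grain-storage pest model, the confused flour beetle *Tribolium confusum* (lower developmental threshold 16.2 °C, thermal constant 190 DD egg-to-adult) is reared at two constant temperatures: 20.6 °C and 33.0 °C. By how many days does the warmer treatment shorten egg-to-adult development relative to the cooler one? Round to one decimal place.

31.9 days

At 20.6 °C: 190 / (20.6 − 16.2) = 190 / 4.4 = 43.182 d.
At 33.0 °C: 190 / (33.0 − 16.2) = 190 / 16.8 = 11.310 d.
Difference = |43.182 − 11.310| = 31.872 ≈ 31.9 days.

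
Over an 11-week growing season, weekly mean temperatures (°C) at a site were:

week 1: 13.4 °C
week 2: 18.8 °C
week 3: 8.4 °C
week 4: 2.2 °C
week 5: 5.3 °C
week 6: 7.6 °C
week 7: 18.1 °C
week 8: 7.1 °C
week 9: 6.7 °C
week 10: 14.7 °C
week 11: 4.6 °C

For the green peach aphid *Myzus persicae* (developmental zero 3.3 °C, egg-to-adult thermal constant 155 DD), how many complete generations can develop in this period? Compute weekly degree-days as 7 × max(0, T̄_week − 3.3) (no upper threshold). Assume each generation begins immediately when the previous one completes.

Weekly DD (7 × max(0, T̄ − 3.3)): 70.7, 108.5, 35.7, 0.0, 14.0, 30.1, 103.6, 26.6, 23.8, 79.8, 9.1.
Season total = 501.9 DD.
Complete generations = ⌊501.9 / 155⌋ = 3.

3 generations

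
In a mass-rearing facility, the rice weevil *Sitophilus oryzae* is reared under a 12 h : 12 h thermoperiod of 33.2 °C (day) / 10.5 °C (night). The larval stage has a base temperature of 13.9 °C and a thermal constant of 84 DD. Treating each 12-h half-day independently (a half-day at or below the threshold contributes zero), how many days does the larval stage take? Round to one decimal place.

8.7 days

Day half: max(0, 33.2 − 13.9) × 0.5 = 19.3 × 0.5 = 9.65 DD.
Night half: max(0, 10.5 − 13.9) × 0.5 = 0.0 × 0.5 = 0.00 DD.
Per 24 h: 9.65 DD/day.
Duration = 84 / 9.65 = 8.705 ≈ 8.7 days.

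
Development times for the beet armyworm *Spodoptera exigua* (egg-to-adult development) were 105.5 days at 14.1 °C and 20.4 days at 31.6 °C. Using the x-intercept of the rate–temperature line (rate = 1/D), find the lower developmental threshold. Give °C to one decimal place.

Linear rate model ⇒ the product D·(T − T_b) is constant across temperatures.
105.5·(14.1 − T_b) = 20.4·(31.6 − T_b)
T_b = (105.5·14.1 − 20.4·31.6) / (105.5 − 20.4) = 842.91 / 85.1 = 9.905 °C ≈ 9.9 °C.

9.9 °C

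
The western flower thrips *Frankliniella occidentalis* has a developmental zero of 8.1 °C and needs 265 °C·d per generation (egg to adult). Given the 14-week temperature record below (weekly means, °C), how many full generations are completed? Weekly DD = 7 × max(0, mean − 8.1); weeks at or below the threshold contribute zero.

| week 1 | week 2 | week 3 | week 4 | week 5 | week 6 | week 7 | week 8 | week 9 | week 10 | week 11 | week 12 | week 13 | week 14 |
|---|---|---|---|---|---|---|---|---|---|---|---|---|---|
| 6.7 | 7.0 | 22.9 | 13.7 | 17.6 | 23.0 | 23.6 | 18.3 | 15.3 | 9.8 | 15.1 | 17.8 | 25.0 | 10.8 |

3 generations

Weekly DD (7 × max(0, T̄ − 8.1)): 0.0, 0.0, 103.6, 39.2, 66.5, 104.3, 108.5, 71.4, 50.4, 11.9, 49.0, 67.9, 118.3, 18.9.
Season total = 809.9 DD.
Complete generations = ⌊809.9 / 265⌋ = 3.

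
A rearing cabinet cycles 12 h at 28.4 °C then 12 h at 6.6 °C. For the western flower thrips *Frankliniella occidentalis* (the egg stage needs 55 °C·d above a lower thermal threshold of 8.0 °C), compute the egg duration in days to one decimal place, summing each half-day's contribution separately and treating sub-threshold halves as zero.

5.4 days

Day half: max(0, 28.4 − 8.0) × 0.5 = 20.4 × 0.5 = 10.20 DD.
Night half: max(0, 6.6 − 8.0) × 0.5 = 0.0 × 0.5 = 0.00 DD.
Per 24 h: 10.20 DD/day.
Duration = 55 / 10.20 = 5.392 ≈ 5.4 days.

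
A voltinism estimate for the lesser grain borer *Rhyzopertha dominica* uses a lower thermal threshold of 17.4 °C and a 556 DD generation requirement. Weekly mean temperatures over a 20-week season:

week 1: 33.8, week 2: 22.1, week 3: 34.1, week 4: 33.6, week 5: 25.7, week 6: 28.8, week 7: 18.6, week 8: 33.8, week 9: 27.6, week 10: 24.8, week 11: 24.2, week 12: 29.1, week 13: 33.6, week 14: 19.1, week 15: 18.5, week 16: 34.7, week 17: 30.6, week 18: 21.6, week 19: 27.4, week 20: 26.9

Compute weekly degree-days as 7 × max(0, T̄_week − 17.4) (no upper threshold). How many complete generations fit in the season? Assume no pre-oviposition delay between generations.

Weekly DD (7 × max(0, T̄ − 17.4)): 114.8, 32.9, 116.9, 113.4, 58.1, 79.8, 8.4, 114.8, 71.4, 51.8, 47.6, 81.9, 113.4, 11.9, 7.7, 121.1, 92.4, 29.4, 70.0, 66.5.
Season total = 1404.2 DD.
Complete generations = ⌊1404.2 / 556⌋ = 2.

2 generations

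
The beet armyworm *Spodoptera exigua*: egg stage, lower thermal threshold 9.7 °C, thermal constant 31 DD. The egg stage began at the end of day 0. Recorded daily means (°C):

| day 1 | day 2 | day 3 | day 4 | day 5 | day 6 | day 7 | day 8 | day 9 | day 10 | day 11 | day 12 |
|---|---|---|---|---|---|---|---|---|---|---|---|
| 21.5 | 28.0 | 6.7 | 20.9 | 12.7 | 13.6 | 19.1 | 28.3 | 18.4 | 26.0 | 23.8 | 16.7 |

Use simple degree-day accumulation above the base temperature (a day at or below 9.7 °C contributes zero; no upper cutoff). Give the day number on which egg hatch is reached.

Daily DD above 9.7 °C: 11.8, 18.3, 0.0, 11.2, 3.0, 3.9, 9.4, 18.6, 8.7, 16.3, 14.1, 7.0.
Cumulative: 11.8, 30.1, 30.1, 41.3, 44.3, 48.2, 57.6, 76.2, 84.9, 101.2, 115.3, 122.3.
The total first reaches 31 DD on day 4.

day 4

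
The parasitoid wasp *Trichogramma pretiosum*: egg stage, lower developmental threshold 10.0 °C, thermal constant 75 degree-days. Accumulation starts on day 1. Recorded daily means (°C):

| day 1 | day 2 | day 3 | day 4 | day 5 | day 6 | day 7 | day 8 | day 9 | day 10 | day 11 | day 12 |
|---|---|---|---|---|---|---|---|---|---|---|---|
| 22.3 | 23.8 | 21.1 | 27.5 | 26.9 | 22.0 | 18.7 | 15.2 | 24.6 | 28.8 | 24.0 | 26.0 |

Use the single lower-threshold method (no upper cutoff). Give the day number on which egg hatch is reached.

Daily DD above 10.0 °C: 12.3, 13.8, 11.1, 17.5, 16.9, 12.0, 8.7, 5.2, 14.6, 18.8, 14.0, 16.0.
Cumulative: 12.3, 26.1, 37.2, 54.7, 71.6, 83.6, 92.3, 97.5, 112.1, 130.9, 144.9, 160.9.
The total first reaches 75 DD on day 6.

day 6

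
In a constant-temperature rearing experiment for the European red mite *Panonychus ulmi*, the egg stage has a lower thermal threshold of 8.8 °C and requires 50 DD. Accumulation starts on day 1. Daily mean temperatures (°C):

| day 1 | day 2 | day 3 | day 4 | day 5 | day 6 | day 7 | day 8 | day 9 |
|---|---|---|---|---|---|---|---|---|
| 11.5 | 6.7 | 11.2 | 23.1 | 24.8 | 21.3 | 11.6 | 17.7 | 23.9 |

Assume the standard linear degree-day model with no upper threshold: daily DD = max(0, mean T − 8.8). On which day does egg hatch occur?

day 7

Daily DD above 8.8 °C: 2.7, 0.0, 2.4, 14.3, 16.0, 12.5, 2.8, 8.9, 15.1.
Cumulative: 2.7, 2.7, 5.1, 19.4, 35.4, 47.9, 50.7, 59.6, 74.7.
The total first reaches 50 DD on day 7.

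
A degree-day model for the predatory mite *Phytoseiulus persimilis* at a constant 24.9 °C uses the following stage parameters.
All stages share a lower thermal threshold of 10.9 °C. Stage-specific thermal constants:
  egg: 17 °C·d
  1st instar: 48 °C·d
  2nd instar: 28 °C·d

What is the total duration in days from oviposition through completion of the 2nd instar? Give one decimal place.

6.6 days

Daily accumulation at 24.9 °C = 24.9 − 10.9 = 14.0 DD/day.
Total K = 17 + 48 + 28 = 93 DD.
Total duration = 93 / 14.0 = 6.643 ≈ 6.6 days.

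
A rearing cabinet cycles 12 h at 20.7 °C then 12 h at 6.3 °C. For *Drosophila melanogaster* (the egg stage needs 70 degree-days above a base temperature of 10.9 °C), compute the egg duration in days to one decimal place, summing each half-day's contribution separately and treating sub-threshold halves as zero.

14.3 days

Day half: max(0, 20.7 − 10.9) × 0.5 = 9.8 × 0.5 = 4.90 DD.
Night half: max(0, 6.3 − 10.9) × 0.5 = 0.0 × 0.5 = 0.00 DD.
Per 24 h: 4.90 DD/day.
Duration = 70 / 4.90 = 14.286 ≈ 14.3 days.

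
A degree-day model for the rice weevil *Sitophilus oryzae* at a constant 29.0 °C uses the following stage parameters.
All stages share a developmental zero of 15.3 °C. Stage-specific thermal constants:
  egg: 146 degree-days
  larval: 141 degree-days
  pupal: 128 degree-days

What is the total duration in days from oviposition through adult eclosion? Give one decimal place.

30.3 days

Daily accumulation at 29.0 °C = 29.0 − 15.3 = 13.7 DD/day.
Total K = 146 + 141 + 128 = 415 DD.
Total duration = 415 / 13.7 = 30.292 ≈ 30.3 days.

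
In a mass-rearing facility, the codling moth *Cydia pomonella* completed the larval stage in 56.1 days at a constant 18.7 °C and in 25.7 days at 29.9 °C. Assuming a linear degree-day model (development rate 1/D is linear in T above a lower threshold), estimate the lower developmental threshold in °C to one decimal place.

Linear rate model ⇒ the product D·(T − T_b) is constant across temperatures.
56.1·(18.7 − T_b) = 25.7·(29.9 − T_b)
T_b = (56.1·18.7 − 25.7·29.9) / (56.1 − 25.7) = 280.64 / 30.4 = 9.232 °C ≈ 9.2 °C.

9.2 °C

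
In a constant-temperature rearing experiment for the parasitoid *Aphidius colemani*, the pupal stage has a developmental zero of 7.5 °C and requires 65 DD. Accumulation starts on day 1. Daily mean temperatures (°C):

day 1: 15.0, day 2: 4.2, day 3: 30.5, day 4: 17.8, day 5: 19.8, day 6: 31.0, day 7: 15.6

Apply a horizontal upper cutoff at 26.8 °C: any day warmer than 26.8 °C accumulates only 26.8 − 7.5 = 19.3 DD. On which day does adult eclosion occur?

day 6

Daily DD above 7.5 °C (capped at 19.3): 7.5, 0.0, 19.3, 10.3, 12.3, 19.3, 8.1.
Cumulative: 7.5, 7.5, 26.8, 37.1, 49.4, 68.7, 76.8.
The total first reaches 65 DD on day 6.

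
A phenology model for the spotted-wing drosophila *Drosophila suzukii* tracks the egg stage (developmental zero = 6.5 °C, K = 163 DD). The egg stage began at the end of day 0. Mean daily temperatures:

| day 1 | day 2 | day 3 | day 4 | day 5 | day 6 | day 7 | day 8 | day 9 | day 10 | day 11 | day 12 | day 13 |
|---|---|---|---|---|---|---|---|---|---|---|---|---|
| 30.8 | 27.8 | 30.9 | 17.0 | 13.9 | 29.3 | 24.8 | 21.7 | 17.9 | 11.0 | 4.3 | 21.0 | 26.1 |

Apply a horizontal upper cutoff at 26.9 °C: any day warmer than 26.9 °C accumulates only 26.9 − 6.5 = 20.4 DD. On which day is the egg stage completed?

Daily DD above 6.5 °C (capped at 20.4): 20.4, 20.4, 20.4, 10.5, 7.4, 20.4, 18.3, 15.2, 11.4, 4.5, 0.0, 14.5, 19.6.
Cumulative: 20.4, 40.8, 61.2, 71.7, 79.1, 99.5, 117.8, 133.0, 144.4, 148.9, 148.9, 163.4, 183.0.
The total first reaches 163 DD on day 12.

day 12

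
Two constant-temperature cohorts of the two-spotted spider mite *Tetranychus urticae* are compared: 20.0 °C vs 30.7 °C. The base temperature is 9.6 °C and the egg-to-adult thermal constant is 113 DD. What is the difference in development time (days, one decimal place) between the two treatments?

5.5 days

At 20.0 °C: 113 / (20.0 − 9.6) = 113 / 10.4 = 10.865 d.
At 30.7 °C: 113 / (30.7 − 9.6) = 113 / 21.1 = 5.355 d.
Difference = |10.865 − 5.355| = 5.510 ≈ 5.5 days.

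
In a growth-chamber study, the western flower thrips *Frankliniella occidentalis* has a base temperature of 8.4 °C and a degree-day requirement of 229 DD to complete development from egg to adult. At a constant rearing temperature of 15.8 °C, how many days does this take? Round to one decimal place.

30.9 days

Daily accumulation = 15.8 − 8.4 = 7.4 DD/day.
Duration = 229 / 7.4 = 30.946 ≈ 30.9 days.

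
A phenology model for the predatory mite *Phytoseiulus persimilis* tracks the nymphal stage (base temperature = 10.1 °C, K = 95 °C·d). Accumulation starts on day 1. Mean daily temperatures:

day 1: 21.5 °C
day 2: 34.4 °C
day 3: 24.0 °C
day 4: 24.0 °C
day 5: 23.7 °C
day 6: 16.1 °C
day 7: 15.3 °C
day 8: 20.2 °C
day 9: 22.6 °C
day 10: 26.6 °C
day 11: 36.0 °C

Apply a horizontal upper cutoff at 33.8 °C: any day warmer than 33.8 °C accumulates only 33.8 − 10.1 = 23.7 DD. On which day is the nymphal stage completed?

Daily DD above 10.1 °C (capped at 23.7): 11.4, 23.7, 13.9, 13.9, 13.6, 6.0, 5.2, 10.1, 12.5, 16.5, 23.7.
Cumulative: 11.4, 35.1, 49.0, 62.9, 76.5, 82.5, 87.7, 97.8, 110.3, 126.8, 150.5.
The total first reaches 95 DD on day 8.

day 8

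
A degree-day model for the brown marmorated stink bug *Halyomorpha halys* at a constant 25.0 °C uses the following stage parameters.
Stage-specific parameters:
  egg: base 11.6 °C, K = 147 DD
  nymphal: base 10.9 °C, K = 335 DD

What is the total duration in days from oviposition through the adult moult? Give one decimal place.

egg: 147 / (25.0 − 11.6) = 147 / 13.4 = 10.970 d.
nymphal: 335 / (25.0 − 10.9) = 335 / 14.1 = 23.759 d.
Sum = 34.729 ≈ 34.7 days.

34.7 days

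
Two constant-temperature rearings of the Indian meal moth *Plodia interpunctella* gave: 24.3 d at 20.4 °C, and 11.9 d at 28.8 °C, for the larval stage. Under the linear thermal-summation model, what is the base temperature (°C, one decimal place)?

Equal thermal constants: D₁(T₁ − T_b) = D₂(T₂ − T_b).
24.3·(20.4 − T_b) = 11.9·(28.8 − T_b)
T_b = (24.3·20.4 − 11.9·28.8) / (24.3 − 11.9) = 153.00 / 12.4 = 12.339 °C ≈ 12.3 °C.

12.3 °C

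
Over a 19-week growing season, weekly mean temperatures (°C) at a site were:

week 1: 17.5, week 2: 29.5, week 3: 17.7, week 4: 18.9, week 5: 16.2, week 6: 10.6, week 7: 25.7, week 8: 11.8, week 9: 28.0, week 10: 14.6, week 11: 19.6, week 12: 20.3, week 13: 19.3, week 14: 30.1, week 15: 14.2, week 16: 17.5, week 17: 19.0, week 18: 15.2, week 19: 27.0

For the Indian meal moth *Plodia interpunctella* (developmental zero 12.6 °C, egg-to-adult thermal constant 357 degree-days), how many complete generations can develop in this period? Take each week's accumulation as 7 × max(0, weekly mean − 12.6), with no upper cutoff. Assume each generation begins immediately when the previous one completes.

2 generations

Weekly DD (7 × max(0, T̄ − 12.6)): 34.3, 118.3, 35.7, 44.1, 25.2, 0.0, 91.7, 0.0, 107.8, 14.0, 49.0, 53.9, 46.9, 122.5, 11.2, 34.3, 44.8, 18.2, 100.8.
Season total = 952.7 DD.
Complete generations = ⌊952.7 / 357⌋ = 2.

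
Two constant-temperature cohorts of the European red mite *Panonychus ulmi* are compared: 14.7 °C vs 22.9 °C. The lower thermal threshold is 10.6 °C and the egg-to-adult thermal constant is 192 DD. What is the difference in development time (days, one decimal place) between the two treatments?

31.2 days

At 14.7 °C: 192 / (14.7 − 10.6) = 192 / 4.1 = 46.829 d.
At 22.9 °C: 192 / (22.9 − 10.6) = 192 / 12.3 = 15.610 d.
Difference = |46.829 − 15.610| = 31.220 ≈ 31.2 days.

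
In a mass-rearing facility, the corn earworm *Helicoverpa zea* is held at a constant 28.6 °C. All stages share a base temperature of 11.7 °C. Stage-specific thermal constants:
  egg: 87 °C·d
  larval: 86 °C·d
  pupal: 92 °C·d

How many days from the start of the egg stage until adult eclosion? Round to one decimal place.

15.7 days

Daily accumulation at 28.6 °C = 28.6 − 11.7 = 16.9 DD/day.
Total K = 87 + 86 + 92 = 265 DD.
Total duration = 265 / 16.9 = 15.680 ≈ 15.7 days.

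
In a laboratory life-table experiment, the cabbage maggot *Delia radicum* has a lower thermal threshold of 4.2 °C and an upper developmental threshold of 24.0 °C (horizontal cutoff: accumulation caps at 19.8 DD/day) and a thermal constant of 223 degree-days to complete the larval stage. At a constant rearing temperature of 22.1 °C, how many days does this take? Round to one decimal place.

12.5 days

Daily accumulation = 22.1 − 4.2 = 17.9 DD/day.
Duration = 223 / 17.9 = 12.458 ≈ 12.5 days.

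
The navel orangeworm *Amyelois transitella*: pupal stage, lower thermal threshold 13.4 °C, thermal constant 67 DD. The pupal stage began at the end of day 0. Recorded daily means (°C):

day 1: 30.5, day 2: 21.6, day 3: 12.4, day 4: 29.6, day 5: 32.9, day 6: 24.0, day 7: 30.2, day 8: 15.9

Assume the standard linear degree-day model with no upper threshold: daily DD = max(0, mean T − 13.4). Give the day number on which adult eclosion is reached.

day 6

Daily DD above 13.4 °C: 17.1, 8.2, 0.0, 16.2, 19.5, 10.6, 16.8, 2.5.
Cumulative: 17.1, 25.3, 25.3, 41.5, 61.0, 71.6, 88.4, 90.9.
The total first reaches 67 DD on day 6.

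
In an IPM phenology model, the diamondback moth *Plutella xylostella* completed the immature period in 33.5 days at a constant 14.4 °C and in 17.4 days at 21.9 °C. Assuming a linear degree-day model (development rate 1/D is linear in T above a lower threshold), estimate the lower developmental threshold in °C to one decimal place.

6.3 °C

Under the model K = D·(T − T_b), so D₁·(T₁ − T_b) = D₂·(T₂ − T_b).
33.5·(14.4 − T_b) = 17.4·(21.9 − T_b)
T_b = (33.5·14.4 − 17.4·21.9) / (33.5 − 17.4) = 101.34 / 16.1 = 6.294 °C ≈ 6.3 °C.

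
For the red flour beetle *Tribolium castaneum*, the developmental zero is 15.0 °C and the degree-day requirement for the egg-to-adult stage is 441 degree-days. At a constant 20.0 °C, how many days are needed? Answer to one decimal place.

Daily accumulation = 20.0 − 15.0 = 5.0 DD/day.
Duration = 441 / 5.0 = 88.200 ≈ 88.2 days.

88.2 days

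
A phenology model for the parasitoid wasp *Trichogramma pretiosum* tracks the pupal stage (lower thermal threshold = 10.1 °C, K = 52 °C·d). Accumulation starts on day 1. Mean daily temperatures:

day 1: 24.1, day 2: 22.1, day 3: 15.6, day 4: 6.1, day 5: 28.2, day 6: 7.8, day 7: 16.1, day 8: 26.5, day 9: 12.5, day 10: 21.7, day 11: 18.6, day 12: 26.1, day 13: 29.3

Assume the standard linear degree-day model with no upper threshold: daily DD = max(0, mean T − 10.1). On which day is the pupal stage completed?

day 7

Daily DD above 10.1 °C: 14.0, 12.0, 5.5, 0.0, 18.1, 0.0, 6.0, 16.4, 2.4, 11.6, 8.5, 16.0, 19.2.
Cumulative: 14.0, 26.0, 31.5, 31.5, 49.6, 49.6, 55.6, 72.0, 74.4, 86.0, 94.5, 110.5, 129.7.
The total first reaches 52 DD on day 7.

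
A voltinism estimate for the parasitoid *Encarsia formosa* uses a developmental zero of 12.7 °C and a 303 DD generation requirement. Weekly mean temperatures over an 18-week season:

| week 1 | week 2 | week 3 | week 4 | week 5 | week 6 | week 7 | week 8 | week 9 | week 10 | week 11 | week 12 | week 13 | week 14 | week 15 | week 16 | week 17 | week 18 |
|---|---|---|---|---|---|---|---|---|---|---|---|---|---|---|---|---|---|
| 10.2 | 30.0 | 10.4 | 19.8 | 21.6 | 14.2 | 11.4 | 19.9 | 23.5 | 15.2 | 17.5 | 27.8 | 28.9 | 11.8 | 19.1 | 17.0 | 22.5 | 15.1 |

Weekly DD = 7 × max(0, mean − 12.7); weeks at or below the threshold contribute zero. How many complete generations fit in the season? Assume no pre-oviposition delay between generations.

Weekly DD (7 × max(0, T̄ − 12.7)): 0.0, 121.1, 0.0, 49.7, 62.3, 10.5, 0.0, 50.4, 75.6, 17.5, 33.6, 105.7, 113.4, 0.0, 44.8, 30.1, 68.6, 16.8.
Season total = 800.1 DD.
Complete generations = ⌊800.1 / 303⌋ = 2.

2 generations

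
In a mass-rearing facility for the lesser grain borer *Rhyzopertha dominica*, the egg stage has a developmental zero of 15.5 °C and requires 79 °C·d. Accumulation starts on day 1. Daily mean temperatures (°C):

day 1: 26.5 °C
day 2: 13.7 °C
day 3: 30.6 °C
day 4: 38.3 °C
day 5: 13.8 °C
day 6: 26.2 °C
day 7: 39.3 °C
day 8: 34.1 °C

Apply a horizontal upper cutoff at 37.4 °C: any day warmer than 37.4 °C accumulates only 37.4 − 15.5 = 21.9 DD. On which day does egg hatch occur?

day 7

Daily DD above 15.5 °C (capped at 21.9): 11.0, 0.0, 15.1, 21.9, 0.0, 10.7, 21.9, 18.6.
Cumulative: 11.0, 11.0, 26.1, 48.0, 48.0, 58.7, 80.6, 99.2.
The total first reaches 79 DD on day 7.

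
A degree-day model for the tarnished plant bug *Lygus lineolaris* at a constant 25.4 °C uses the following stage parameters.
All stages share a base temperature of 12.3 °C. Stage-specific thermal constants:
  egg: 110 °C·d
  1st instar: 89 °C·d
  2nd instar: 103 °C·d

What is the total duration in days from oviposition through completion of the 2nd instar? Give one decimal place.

23.1 days

Daily accumulation at 25.4 °C = 25.4 − 12.3 = 13.1 DD/day.
Total K = 110 + 89 + 103 = 302 DD.
Total duration = 302 / 13.1 = 23.053 ≈ 23.1 days.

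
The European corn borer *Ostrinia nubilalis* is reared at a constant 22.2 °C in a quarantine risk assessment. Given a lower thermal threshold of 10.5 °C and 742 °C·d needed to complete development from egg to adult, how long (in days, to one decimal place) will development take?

Daily accumulation = 22.2 − 10.5 = 11.7 DD/day.
Duration = 742 / 11.7 = 63.419 ≈ 63.4 days.

63.4 days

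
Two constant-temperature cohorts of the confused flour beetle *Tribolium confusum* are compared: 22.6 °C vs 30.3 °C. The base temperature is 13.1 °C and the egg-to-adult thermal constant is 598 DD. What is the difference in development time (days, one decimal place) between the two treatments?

28.2 days

At 22.6 °C: 598 / (22.6 − 13.1) = 598 / 9.5 = 62.947 d.
At 30.3 °C: 598 / (30.3 − 13.1) = 598 / 17.2 = 34.767 d.
Difference = |62.947 − 34.767| = 28.180 ≈ 28.2 days.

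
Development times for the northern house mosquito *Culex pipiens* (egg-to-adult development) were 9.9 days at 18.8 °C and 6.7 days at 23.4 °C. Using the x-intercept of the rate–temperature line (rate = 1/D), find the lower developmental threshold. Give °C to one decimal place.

Under the model K = D·(T − T_b), so D₁·(T₁ − T_b) = D₂·(T₂ − T_b).
9.9·(18.8 − T_b) = 6.7·(23.4 − T_b)
T_b = (9.9·18.8 − 6.7·23.4) / (9.9 − 6.7) = 29.34 / 3.2 = 9.169 °C ≈ 9.2 °C.

9.2 °C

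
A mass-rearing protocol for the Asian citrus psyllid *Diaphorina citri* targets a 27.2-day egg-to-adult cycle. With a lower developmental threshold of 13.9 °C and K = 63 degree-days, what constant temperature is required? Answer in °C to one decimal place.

Required daily accumulation = 63 / 27.2 = 2.316 DD/day.
T = T_base + 2.316 = 13.9 + 2.316 = 16.216 ≈ 16.2 °C.

16.2 °C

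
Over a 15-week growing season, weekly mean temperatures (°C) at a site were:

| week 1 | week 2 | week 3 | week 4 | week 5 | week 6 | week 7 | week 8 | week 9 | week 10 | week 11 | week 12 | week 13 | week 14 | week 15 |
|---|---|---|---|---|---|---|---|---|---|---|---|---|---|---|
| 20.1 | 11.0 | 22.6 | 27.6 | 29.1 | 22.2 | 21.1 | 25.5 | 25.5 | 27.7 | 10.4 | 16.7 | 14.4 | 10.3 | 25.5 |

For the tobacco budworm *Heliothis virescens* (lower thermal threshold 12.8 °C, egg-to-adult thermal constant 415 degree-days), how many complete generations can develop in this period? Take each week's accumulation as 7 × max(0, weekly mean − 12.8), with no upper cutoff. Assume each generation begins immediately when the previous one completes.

Weekly DD (7 × max(0, T̄ − 12.8)): 51.1, 0.0, 68.6, 103.6, 114.1, 65.8, 58.1, 88.9, 88.9, 104.3, 0.0, 27.3, 11.2, 0.0, 88.9.
Season total = 870.8 DD.
Complete generations = ⌊870.8 / 415⌋ = 2.

2 generations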